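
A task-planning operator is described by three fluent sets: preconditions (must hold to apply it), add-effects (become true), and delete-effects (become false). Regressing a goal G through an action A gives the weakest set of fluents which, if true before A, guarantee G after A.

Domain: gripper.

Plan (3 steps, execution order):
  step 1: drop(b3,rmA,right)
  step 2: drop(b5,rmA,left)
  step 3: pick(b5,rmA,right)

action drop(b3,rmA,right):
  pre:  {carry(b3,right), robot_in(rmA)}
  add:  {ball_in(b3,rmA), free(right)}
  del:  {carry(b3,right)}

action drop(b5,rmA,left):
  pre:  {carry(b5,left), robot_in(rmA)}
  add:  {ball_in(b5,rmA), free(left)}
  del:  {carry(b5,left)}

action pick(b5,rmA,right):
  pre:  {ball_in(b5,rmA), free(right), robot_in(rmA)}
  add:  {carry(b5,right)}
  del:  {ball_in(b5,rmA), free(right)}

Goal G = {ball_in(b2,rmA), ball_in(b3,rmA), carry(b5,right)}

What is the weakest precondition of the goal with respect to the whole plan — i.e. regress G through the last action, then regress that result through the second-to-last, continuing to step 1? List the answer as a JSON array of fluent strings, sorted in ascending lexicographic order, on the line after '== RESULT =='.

Regress step by step:
  through step 3 (pick(b5,rmA,right)): drop {carry(b5,right)}, keep {ball_in(b2,rmA), ball_in(b3,rmA)}, require {ball_in(b5,rmA), free(right), robot_in(rmA)}
    → {ball_in(b2,rmA), ball_in(b3,rmA), ball_in(b5,rmA), free(right), robot_in(rmA)}
  through step 2 (drop(b5,rmA,left)): drop {ball_in(b5,rmA)}, keep {ball_in(b2,rmA), ball_in(b3,rmA), free(right), robot_in(rmA)}, require {carry(b5,left), robot_in(rmA)}
    → {ball_in(b2,rmA), ball_in(b3,rmA), carry(b5,left), free(right), robot_in(rmA)}
  through step 1 (drop(b3,rmA,right)): drop {ball_in(b3,rmA), free(right)}, keep {ball_in(b2,rmA), carry(b5,left), robot_in(rmA)}, require {carry(b3,right), robot_in(rmA)}
    → {ball_in(b2,rmA), carry(b3,right), carry(b5,left), robot_in(rmA)}

== RESULT ==
["ball_in(b2,rmA)", "carry(b3,right)", "carry(b5,left)", "robot_in(rmA)"]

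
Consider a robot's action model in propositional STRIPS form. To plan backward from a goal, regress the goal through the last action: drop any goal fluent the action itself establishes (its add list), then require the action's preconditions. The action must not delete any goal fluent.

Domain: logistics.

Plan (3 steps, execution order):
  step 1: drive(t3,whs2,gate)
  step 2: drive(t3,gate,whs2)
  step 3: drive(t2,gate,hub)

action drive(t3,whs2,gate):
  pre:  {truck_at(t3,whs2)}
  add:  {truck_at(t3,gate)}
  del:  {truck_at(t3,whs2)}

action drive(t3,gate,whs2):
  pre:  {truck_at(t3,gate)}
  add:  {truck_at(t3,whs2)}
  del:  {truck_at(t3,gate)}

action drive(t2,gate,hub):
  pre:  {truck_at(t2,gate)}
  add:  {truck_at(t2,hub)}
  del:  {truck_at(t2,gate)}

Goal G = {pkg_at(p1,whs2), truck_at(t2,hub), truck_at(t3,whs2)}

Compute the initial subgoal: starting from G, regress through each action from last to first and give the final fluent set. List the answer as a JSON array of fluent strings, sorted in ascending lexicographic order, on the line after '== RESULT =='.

Regress step by step:
  through step 3 (drive(t2,gate,hub)): drop {truck_at(t2,hub)}, keep {pkg_at(p1,whs2), truck_at(t3,whs2)}, require {truck_at(t2,gate)}
    → {pkg_at(p1,whs2), truck_at(t2,gate), truck_at(t3,whs2)}
  through step 2 (drive(t3,gate,whs2)): drop {truck_at(t3,whs2)}, keep {pkg_at(p1,whs2), truck_at(t2,gate)}, require {truck_at(t3,gate)}
    → {pkg_at(p1,whs2), truck_at(t2,gate), truck_at(t3,gate)}
  through step 1 (drive(t3,whs2,gate)): drop {truck_at(t3,gate)}, keep {pkg_at(p1,whs2), truck_at(t2,gate)}, require {truck_at(t3,whs2)}
    → {pkg_at(p1,whs2), truck_at(t2,gate), truck_at(t3,whs2)}

== RESULT ==
["pkg_at(p1,whs2)", "truck_at(t2,gate)", "truck_at(t3,whs2)"]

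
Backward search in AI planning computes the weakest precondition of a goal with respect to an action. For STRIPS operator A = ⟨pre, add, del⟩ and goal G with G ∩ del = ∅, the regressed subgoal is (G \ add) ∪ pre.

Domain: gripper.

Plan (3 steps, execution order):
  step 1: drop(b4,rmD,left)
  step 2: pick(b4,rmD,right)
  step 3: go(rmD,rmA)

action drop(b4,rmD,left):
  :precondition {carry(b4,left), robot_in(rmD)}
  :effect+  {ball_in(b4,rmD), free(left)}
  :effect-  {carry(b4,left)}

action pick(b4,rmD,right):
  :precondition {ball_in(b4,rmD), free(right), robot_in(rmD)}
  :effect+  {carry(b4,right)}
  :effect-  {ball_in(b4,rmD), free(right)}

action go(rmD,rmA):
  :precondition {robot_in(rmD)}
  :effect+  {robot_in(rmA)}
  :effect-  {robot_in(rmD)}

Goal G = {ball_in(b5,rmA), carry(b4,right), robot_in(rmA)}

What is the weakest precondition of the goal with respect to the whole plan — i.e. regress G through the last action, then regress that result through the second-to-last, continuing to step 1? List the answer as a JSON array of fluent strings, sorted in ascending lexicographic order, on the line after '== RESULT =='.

Work backward from the goal:
  through step 3 (go(rmD,rmA)): drop {robot_in(rmA)}, keep {ball_in(b5,rmA), carry(b4,right)}, require {robot_in(rmD)}
    → {ball_in(b5,rmA), carry(b4,right), robot_in(rmD)}
  through step 2 (pick(b4,rmD,right)): drop {carry(b4,right)}, keep {ball_in(b5,rmA), robot_in(rmD)}, require {ball_in(b4,rmD), free(right), robot_in(rmD)}
    → {ball_in(b4,rmD), ball_in(b5,rmA), free(right), robot_in(rmD)}
  through step 1 (drop(b4,rmD,left)): drop {ball_in(b4,rmD)}, keep {ball_in(b5,rmA), free(right), robot_in(rmD)}, require {carry(b4,left), robot_in(rmD)}
    → {ball_in(b5,rmA), carry(b4,left), free(right), robot_in(rmD)}

== RESULT ==
["ball_in(b5,rmA)", "carry(b4,left)", "free(right)", "robot_in(rmD)"]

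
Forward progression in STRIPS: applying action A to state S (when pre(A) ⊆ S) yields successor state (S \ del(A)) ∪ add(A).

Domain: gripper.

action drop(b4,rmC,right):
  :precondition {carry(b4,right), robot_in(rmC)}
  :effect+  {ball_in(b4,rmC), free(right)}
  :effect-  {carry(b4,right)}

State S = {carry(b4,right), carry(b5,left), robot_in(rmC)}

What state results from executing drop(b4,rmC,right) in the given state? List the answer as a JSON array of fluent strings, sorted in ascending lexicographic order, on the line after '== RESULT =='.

Compute (S \ del) ∪ add:
  pre ⊆ S: {carry(b4,right), robot_in(rmC)} ⊆ S  — applicable
  S \ del = {carry(b5,left), robot_in(rmC)}
  ∪ add   = {ball_in(b4,rmC), carry(b5,left), free(right), robot_in(rmC)}

== RESULT ==
["ball_in(b4,rmC)", "carry(b5,left)", "free(right)", "robot_in(rmC)"]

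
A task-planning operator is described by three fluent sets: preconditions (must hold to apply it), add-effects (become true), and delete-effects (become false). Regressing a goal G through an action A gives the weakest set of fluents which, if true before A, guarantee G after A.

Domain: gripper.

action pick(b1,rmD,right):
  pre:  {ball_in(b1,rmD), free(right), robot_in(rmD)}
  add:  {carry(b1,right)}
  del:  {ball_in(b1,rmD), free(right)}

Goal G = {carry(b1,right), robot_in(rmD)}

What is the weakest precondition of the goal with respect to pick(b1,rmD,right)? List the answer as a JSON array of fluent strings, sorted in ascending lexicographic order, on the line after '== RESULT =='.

Regress:
  G ∩ del = {}  (empty — regression defined)
  G \ add = {carry(b1,right), robot_in(rmD)} \ {carry(b1,right)} = {robot_in(rmD)}
  ∪ pre   = {robot_in(rmD)} ∪ {ball_in(b1,rmD), free(right), robot_in(rmD)}
          = {ball_in(b1,rmD), free(right), robot_in(rmD)}

== RESULT ==
["ball_in(b1,rmD)", "free(right)", "robot_in(rmD)"]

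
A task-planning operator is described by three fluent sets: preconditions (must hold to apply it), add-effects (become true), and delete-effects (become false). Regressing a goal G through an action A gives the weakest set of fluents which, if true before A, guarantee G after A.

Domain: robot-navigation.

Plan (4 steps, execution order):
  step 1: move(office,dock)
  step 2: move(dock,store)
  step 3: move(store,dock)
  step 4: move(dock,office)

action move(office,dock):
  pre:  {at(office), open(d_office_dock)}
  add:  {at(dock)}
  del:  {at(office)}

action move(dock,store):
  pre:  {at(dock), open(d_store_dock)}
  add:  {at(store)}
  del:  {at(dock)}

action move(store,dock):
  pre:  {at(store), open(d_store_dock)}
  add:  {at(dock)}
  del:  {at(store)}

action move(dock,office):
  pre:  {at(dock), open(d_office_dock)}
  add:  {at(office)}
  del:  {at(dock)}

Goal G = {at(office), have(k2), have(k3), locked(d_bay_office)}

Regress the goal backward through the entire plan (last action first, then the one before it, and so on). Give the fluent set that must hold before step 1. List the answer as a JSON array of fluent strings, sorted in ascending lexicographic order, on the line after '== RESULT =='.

Work backward from the goal:
  through step 4 (move(dock,office)): drop {at(office)}, keep {have(k2), have(k3), locked(d_bay_office)}, require {at(dock), open(d_office_dock)}
    → {at(dock), have(k2), have(k3), locked(d_bay_office), open(d_office_dock)}
  through step 3 (move(store,dock)): drop {at(dock)}, keep {have(k2), have(k3), locked(d_bay_office), open(d_office_dock)}, require {at(store), open(d_store_dock)}
    → {at(store), have(k2), have(k3), locked(d_bay_office), open(d_office_dock), open(d_store_dock)}
  through step 2 (move(dock,store)): drop {at(store)}, keep {have(k2), have(k3), locked(d_bay_office), open(d_office_dock), open(d_store_dock)}, require {at(dock), open(d_store_dock)}
    → {at(dock), have(k2), have(k3), locked(d_bay_office), open(d_office_dock), open(d_store_dock)}
  through step 1 (move(office,dock)): drop {at(dock)}, keep {have(k2), have(k3), locked(d_bay_office), open(d_office_dock), open(d_store_dock)}, require {at(office), open(d_office_dock)}
    → {at(office), have(k2), have(k3), locked(d_bay_office), open(d_office_dock), open(d_store_dock)}

== RESULT ==
["at(office)", "have(k2)", "have(k3)", "locked(d_bay_office)", "open(d_office_dock)", "open(d_store_dock)"]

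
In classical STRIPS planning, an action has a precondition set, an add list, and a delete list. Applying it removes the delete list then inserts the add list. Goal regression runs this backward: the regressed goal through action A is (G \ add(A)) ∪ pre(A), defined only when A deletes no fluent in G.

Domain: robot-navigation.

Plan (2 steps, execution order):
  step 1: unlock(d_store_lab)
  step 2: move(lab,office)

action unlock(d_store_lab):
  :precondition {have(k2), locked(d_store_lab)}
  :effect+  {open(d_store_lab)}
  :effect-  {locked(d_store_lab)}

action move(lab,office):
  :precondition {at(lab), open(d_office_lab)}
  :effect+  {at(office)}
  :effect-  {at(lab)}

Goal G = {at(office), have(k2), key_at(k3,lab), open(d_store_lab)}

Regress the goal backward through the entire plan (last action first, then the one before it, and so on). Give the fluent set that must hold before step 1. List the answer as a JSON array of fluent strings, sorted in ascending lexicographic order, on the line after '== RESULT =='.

Work backward from the goal:
  through step 2 (move(lab,office)): drop {at(office)}, keep {have(k2), key_at(k3,lab), open(d_store_lab)}, require {at(lab), open(d_office_lab)}
    → {at(lab), have(k2), key_at(k3,lab), open(d_office_lab), open(d_store_lab)}
  through step 1 (unlock(d_store_lab)): drop {open(d_store_lab)}, keep {at(lab), have(k2), key_at(k3,lab), open(d_office_lab)}, require {have(k2), locked(d_store_lab)}
    → {at(lab), have(k2), key_at(k3,lab), locked(d_store_lab), open(d_office_lab)}

== RESULT ==
["at(lab)", "have(k2)", "key_at(k3,lab)", "locked(d_store_lab)", "open(d_office_lab)"]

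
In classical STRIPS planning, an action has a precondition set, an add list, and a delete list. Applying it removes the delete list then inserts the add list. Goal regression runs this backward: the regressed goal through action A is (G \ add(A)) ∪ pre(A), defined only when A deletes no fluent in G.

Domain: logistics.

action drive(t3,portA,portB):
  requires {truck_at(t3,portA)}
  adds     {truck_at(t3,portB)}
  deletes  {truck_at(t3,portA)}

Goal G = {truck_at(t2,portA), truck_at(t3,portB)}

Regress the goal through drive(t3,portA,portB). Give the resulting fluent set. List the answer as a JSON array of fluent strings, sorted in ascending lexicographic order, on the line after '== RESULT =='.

Regress:
  G ∩ del = {}  (empty — regression defined)
  G \ add = {truck_at(t2,portA), truck_at(t3,portB)} \ {truck_at(t3,portB)} = {truck_at(t2,portA)}
  ∪ pre   = {truck_at(t2,portA)} ∪ {truck_at(t3,portA)}
          = {truck_at(t2,portA), truck_at(t3,portA)}

== RESULT ==
["truck_at(t2,portA)", "truck_at(t3,portA)"]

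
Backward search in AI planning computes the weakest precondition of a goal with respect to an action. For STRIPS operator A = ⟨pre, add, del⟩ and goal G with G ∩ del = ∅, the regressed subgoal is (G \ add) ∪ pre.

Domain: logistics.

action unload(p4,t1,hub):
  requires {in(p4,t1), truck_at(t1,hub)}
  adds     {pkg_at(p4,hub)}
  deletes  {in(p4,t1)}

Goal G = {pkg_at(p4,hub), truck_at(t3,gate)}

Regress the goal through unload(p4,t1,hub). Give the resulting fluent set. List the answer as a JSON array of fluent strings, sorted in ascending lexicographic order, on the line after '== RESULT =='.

Compute (G \ add) ∪ pre:
  G ∩ del = {}  (empty — regression defined)
  G \ add = {pkg_at(p4,hub), truck_at(t3,gate)} \ {pkg_at(p4,hub)} = {truck_at(t3,gate)}
  ∪ pre   = {truck_at(t3,gate)} ∪ {in(p4,t1), truck_at(t1,hub)}
          = {in(p4,t1), truck_at(t1,hub), truck_at(t3,gate)}

== RESULT ==
["in(p4,t1)", "truck_at(t1,hub)", "truck_at(t3,gate)"]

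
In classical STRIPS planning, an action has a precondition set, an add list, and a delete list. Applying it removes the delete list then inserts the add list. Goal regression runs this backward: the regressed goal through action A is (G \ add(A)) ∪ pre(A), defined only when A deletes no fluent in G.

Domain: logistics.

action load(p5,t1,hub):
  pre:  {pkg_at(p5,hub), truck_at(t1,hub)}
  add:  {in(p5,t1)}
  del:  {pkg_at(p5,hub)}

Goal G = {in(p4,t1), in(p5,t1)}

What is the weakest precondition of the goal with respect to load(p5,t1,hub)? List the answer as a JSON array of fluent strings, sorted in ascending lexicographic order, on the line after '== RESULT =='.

Regress:
  G ∩ del = {}  (empty — regression defined)
  G \ add = {in(p4,t1), in(p5,t1)} \ {in(p5,t1)} = {in(p4,t1)}
  ∪ pre   = {in(p4,t1)} ∪ {pkg_at(p5,hub), truck_at(t1,hub)}
          = {in(p4,t1), pkg_at(p5,hub), truck_at(t1,hub)}

== RESULT ==
["in(p4,t1)", "pkg_at(p5,hub)", "truck_at(t1,hub)"]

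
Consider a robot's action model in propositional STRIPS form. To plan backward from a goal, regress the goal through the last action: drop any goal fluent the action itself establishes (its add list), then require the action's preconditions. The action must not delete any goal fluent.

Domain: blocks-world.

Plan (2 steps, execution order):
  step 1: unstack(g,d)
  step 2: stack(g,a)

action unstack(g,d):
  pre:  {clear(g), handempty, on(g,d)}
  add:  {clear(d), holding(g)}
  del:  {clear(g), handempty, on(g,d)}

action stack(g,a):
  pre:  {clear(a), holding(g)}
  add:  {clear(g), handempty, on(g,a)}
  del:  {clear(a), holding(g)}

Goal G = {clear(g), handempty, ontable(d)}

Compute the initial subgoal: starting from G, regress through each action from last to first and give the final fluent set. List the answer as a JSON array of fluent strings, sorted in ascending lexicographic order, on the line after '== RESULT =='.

Regress step by step:
  through step 2 (stack(g,a)): drop {clear(g), handempty}, keep {ontable(d)}, require {clear(a), holding(g)}
    → {clear(a), holding(g), ontable(d)}
  through step 1 (unstack(g,d)): drop {holding(g)}, keep {clear(a), ontable(d)}, require {clear(g), handempty, on(g,d)}
    → {clear(a), clear(g), handempty, on(g,d), ontable(d)}

== RESULT ==
["clear(a)", "clear(g)", "handempty", "on(g,d)", "ontable(d)"]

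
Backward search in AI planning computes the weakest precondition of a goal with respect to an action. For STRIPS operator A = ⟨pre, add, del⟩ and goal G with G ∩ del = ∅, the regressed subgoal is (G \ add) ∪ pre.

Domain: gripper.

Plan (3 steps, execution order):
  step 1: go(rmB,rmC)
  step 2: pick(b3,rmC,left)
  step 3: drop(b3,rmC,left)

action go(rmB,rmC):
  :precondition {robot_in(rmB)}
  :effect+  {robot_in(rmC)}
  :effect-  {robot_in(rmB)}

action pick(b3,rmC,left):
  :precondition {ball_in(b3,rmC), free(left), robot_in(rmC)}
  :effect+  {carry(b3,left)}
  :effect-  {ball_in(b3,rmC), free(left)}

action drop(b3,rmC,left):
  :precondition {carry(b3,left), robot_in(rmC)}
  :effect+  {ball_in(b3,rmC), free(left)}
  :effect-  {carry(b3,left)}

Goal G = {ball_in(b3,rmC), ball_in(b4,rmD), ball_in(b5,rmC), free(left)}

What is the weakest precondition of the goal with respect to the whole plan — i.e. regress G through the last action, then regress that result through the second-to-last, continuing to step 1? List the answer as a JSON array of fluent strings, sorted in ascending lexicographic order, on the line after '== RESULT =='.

Regress step by step:
  through step 3 (drop(b3,rmC,left)): drop {ball_in(b3,rmC), free(left)}, keep {ball_in(b4,rmD), ball_in(b5,rmC)}, require {carry(b3,left), robot_in(rmC)}
    → {ball_in(b4,rmD), ball_in(b5,rmC), carry(b3,left), robot_in(rmC)}
  through step 2 (pick(b3,rmC,left)): drop {carry(b3,left)}, keep {ball_in(b4,rmD), ball_in(b5,rmC), robot_in(rmC)}, require {ball_in(b3,rmC), free(left), robot_in(rmC)}
    → {ball_in(b3,rmC), ball_in(b4,rmD), ball_in(b5,rmC), free(left), robot_in(rmC)}
  through step 1 (go(rmB,rmC)): drop {robot_in(rmC)}, keep {ball_in(b3,rmC), ball_in(b4,rmD), ball_in(b5,rmC), free(left)}, require {robot_in(rmB)}
    → {ball_in(b3,rmC), ball_in(b4,rmD), ball_in(b5,rmC), free(left), robot_in(rmB)}

== RESULT ==
["ball_in(b3,rmC)", "ball_in(b4,rmD)", "ball_in(b5,rmC)", "free(left)", "robot_in(rmB)"]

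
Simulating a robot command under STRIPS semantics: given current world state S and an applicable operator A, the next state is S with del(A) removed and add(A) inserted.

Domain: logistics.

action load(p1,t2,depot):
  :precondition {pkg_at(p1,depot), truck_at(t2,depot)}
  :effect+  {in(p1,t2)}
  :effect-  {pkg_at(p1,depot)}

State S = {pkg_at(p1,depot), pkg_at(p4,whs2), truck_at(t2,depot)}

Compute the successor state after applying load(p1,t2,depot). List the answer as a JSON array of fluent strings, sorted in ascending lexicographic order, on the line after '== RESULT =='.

Compute (S \ del) ∪ add:
  pre ⊆ S: {pkg_at(p1,depot), truck_at(t2,depot)} ⊆ S  — applicable
  S \ del = {pkg_at(p4,whs2), truck_at(t2,depot)}
  ∪ add   = {in(p1,t2), pkg_at(p4,whs2), truck_at(t2,depot)}

== RESULT ==
["in(p1,t2)", "pkg_at(p4,whs2)", "truck_at(t2,depot)"]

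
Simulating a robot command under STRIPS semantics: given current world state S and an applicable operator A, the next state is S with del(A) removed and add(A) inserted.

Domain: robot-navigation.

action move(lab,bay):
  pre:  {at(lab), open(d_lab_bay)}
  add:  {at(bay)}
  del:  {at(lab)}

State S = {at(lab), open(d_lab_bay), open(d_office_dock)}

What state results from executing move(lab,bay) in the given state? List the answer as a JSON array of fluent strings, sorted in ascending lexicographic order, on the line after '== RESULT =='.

Compute (S \ del) ∪ add:
  pre ⊆ S: {at(lab), open(d_lab_bay)} ⊆ S  — applicable
  S \ del = {open(d_lab_bay), open(d_office_dock)}
  ∪ add   = {at(bay), open(d_lab_bay), open(d_office_dock)}

== RESULT ==
["at(bay)", "open(d_lab_bay)", "open(d_office_dock)"]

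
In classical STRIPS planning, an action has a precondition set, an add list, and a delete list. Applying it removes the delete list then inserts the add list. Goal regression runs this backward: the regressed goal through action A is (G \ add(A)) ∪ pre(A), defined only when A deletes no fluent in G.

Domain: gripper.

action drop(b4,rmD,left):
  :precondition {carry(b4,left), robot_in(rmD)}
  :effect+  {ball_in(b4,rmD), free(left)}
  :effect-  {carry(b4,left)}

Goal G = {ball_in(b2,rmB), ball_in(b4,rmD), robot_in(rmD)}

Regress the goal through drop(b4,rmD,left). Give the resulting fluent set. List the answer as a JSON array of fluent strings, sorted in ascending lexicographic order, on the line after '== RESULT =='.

Compute (G \ add) ∪ pre:
  G ∩ del = {}  (empty — regression defined)
  G \ add = {ball_in(b2,rmB), ball_in(b4,rmD), robot_in(rmD)} \ {ball_in(b4,rmD), free(left)} = {ball_in(b2,rmB), robot_in(rmD)}
  ∪ pre   = {ball_in(b2,rmB), robot_in(rmD)} ∪ {carry(b4,left), robot_in(rmD)}
          = {ball_in(b2,rmB), carry(b4,left), robot_in(rmD)}

== RESULT ==
["ball_in(b2,rmB)", "carry(b4,left)", "robot_in(rmD)"]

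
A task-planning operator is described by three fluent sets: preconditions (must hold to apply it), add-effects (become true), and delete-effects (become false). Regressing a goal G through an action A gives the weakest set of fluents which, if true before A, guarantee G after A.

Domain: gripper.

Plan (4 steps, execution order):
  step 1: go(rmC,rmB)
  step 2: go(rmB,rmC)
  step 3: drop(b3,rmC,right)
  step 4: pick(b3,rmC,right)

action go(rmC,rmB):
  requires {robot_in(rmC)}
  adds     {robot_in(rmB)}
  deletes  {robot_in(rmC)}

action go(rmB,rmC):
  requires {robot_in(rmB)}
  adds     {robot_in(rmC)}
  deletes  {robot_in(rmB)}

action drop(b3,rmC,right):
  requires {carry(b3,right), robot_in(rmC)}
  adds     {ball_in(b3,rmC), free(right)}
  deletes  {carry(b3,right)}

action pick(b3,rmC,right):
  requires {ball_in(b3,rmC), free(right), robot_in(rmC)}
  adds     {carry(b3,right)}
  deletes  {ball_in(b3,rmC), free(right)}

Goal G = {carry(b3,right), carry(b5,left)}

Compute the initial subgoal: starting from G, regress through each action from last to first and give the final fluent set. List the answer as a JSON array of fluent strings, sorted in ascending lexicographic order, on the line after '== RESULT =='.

Work backward from the goal:
  through step 4 (pick(b3,rmC,right)): drop {carry(b3,right)}, keep {carry(b5,left)}, require {ball_in(b3,rmC), free(right), robot_in(rmC)}
    → {ball_in(b3,rmC), carry(b5,left), free(right), robot_in(rmC)}
  through step 3 (drop(b3,rmC,right)): drop {ball_in(b3,rmC), free(right)}, keep {carry(b5,left), robot_in(rmC)}, require {carry(b3,right), robot_in(rmC)}
    → {carry(b3,right), carry(b5,left), robot_in(rmC)}
  through step 2 (go(rmB,rmC)): drop {robot_in(rmC)}, keep {carry(b3,right), carry(b5,left)}, require {robot_in(rmB)}
    → {carry(b3,right), carry(b5,left), robot_in(rmB)}
  through step 1 (go(rmC,rmB)): drop {robot_in(rmB)}, keep {carry(b3,right), carry(b5,left)}, require {robot_in(rmC)}
    → {carry(b3,right), carry(b5,left), robot_in(rmC)}

== RESULT ==
["carry(b3,right)", "carry(b5,left)", "robot_in(rmC)"]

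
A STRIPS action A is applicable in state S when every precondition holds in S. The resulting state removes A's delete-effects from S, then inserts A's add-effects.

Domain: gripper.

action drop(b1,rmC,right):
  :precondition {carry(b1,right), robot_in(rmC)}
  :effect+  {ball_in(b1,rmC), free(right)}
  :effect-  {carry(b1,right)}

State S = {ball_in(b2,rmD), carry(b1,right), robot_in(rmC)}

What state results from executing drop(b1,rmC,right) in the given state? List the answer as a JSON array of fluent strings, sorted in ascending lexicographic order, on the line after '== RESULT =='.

Compute (S \ del) ∪ add:
  pre ⊆ S: {carry(b1,right), robot_in(rmC)} ⊆ S  — applicable
  S \ del = {ball_in(b2,rmD), robot_in(rmC)}
  ∪ add   = {ball_in(b1,rmC), ball_in(b2,rmD), free(right), robot_in(rmC)}

== RESULT ==
["ball_in(b1,rmC)", "ball_in(b2,rmD)", "free(right)", "robot_in(rmC)"]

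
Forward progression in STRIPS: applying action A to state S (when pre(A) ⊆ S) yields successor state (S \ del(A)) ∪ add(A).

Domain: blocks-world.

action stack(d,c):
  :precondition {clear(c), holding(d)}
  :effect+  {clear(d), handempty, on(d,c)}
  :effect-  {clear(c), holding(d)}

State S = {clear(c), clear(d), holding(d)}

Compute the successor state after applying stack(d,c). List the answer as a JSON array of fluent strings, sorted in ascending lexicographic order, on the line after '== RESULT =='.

Compute (S \ del) ∪ add:
  pre ⊆ S: {clear(c), holding(d)} ⊆ S  — applicable
  S \ del = {clear(d)}
  ∪ add   = {clear(d), handempty, on(d,c)}

== RESULT ==
["clear(d)", "handempty", "on(d,c)"]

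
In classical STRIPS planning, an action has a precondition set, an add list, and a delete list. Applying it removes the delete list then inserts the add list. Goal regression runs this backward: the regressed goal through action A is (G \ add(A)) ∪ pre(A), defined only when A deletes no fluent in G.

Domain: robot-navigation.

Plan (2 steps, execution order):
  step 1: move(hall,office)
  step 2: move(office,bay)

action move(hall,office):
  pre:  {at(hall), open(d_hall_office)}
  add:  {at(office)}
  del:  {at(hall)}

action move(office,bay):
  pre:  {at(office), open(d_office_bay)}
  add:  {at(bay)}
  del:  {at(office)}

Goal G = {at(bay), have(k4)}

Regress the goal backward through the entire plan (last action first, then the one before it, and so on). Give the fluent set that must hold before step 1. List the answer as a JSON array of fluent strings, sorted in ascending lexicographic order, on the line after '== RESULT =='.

Regress step by step:
  through step 2 (move(office,bay)): drop {at(bay)}, keep {have(k4)}, require {at(office), open(d_office_bay)}
    → {at(office), have(k4), open(d_office_bay)}
  through step 1 (move(hall,office)): drop {at(office)}, keep {have(k4), open(d_office_bay)}, require {at(hall), open(d_hall_office)}
    → {at(hall), have(k4), open(d_hall_office), open(d_office_bay)}

== RESULT ==
["at(hall)", "have(k4)", "open(d_hall_office)", "open(d_office_bay)"]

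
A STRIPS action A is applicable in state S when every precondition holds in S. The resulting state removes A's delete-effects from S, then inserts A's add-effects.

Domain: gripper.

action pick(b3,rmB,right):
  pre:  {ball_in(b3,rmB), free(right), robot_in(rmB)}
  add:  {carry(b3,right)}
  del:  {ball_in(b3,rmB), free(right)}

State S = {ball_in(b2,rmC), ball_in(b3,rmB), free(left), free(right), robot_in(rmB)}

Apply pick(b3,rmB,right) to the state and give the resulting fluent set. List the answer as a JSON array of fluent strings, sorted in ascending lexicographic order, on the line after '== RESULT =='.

Progress:
  pre ⊆ S: {ball_in(b3,rmB), free(right), robot_in(rmB)} ⊆ S  — applicable
  S \ del = {ball_in(b2,rmC), free(left), robot_in(rmB)}
  ∪ add   = {ball_in(b2,rmC), carry(b3,right), free(left), robot_in(rmB)}

== RESULT ==
["ball_in(b2,rmC)", "carry(b3,right)", "free(left)", "robot_in(rmB)"]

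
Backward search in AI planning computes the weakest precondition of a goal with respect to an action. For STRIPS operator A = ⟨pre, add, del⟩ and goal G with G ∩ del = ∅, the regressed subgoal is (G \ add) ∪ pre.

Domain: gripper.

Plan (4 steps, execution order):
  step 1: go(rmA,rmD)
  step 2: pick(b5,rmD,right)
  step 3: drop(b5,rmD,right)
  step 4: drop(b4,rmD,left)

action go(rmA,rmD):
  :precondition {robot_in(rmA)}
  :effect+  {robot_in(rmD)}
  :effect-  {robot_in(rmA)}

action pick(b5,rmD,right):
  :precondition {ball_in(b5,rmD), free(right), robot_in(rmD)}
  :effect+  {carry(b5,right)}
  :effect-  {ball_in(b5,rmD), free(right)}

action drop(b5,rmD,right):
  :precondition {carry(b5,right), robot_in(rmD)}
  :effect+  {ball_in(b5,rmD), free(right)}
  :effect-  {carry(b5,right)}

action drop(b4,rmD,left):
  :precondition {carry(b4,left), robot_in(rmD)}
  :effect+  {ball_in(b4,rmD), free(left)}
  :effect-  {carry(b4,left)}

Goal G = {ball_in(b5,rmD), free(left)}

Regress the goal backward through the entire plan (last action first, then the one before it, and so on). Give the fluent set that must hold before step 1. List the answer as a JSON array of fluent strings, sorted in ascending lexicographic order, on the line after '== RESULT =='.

Regress step by step:
  through step 4 (drop(b4,rmD,left)): drop {free(left)}, keep {ball_in(b5,rmD)}, require {carry(b4,left), robot_in(rmD)}
    → {ball_in(b5,rmD), carry(b4,left), robot_in(rmD)}
  through step 3 (drop(b5,rmD,right)): drop {ball_in(b5,rmD)}, keep {carry(b4,left), robot_in(rmD)}, require {carry(b5,right), robot_in(rmD)}
    → {carry(b4,left), carry(b5,right), robot_in(rmD)}
  through step 2 (pick(b5,rmD,right)): drop {carry(b5,right)}, keep {carry(b4,left), robot_in(rmD)}, require {ball_in(b5,rmD), free(right), robot_in(rmD)}
    → {ball_in(b5,rmD), carry(b4,left), free(right), robot_in(rmD)}
  through step 1 (go(rmA,rmD)): drop {robot_in(rmD)}, keep {ball_in(b5,rmD), carry(b4,left), free(right)}, require {robot_in(rmA)}
    → {ball_in(b5,rmD), carry(b4,left), free(right), robot_in(rmA)}

== RESULT ==
["ball_in(b5,rmD)", "carry(b4,left)", "free(right)", "robot_in(rmA)"]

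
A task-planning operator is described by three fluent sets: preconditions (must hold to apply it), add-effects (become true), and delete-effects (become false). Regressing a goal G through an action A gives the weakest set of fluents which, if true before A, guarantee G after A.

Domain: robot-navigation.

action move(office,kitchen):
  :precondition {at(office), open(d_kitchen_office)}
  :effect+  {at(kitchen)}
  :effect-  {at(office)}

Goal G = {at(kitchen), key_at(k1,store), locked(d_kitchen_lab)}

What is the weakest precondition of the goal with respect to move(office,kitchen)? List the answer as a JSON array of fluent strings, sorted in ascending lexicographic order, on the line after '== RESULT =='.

Regress:
  G ∩ del = {}  (empty — regression defined)
  G \ add = {at(kitchen), key_at(k1,store), locked(d_kitchen_lab)} \ {at(kitchen)} = {key_at(k1,store), locked(d_kitchen_lab)}
  ∪ pre   = {key_at(k1,store), locked(d_kitchen_lab)} ∪ {at(office), open(d_kitchen_office)}
          = {at(office), key_at(k1,store), locked(d_kitchen_lab), open(d_kitchen_office)}

== RESULT ==
["at(office)", "key_at(k1,store)", "locked(d_kitchen_lab)", "open(d_kitchen_office)"]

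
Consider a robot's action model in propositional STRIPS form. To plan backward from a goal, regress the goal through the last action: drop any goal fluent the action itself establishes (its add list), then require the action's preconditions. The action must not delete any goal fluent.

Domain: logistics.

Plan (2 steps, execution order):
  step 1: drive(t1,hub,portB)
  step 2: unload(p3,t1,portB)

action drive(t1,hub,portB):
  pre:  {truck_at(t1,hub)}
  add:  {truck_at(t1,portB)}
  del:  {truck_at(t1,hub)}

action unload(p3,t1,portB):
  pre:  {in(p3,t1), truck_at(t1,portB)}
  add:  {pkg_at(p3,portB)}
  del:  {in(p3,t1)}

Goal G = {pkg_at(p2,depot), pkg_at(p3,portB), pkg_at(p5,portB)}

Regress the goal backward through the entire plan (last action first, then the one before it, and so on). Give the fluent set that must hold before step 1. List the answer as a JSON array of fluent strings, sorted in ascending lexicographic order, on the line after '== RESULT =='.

Work backward from the goal:
  through step 2 (unload(p3,t1,portB)): drop {pkg_at(p3,portB)}, keep {pkg_at(p2,depot), pkg_at(p5,portB)}, require {in(p3,t1), truck_at(t1,portB)}
    → {in(p3,t1), pkg_at(p2,depot), pkg_at(p5,portB), truck_at(t1,portB)}
  through step 1 (drive(t1,hub,portB)): drop {truck_at(t1,portB)}, keep {in(p3,t1), pkg_at(p2,depot), pkg_at(p5,portB)}, require {truck_at(t1,hub)}
    → {in(p3,t1), pkg_at(p2,depot), pkg_at(p5,portB), truck_at(t1,hub)}

== RESULT ==
["in(p3,t1)", "pkg_at(p2,depot)", "pkg_at(p5,portB)", "truck_at(t1,hub)"]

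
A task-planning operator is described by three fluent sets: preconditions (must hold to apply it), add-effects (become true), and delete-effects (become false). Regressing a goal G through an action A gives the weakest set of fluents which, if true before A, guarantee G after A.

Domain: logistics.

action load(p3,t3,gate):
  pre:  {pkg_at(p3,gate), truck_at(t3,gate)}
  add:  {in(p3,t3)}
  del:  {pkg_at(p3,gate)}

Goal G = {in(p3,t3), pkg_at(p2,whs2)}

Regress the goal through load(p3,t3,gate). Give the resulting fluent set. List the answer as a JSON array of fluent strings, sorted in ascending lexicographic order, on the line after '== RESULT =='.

Regress:
  G ∩ del = {}  (empty — regression defined)
  G \ add = {in(p3,t3), pkg_at(p2,whs2)} \ {in(p3,t3)} = {pkg_at(p2,whs2)}
  ∪ pre   = {pkg_at(p2,whs2)} ∪ {pkg_at(p3,gate), truck_at(t3,gate)}
          = {pkg_at(p2,whs2), pkg_at(p3,gate), truck_at(t3,gate)}

== RESULT ==
["pkg_at(p2,whs2)", "pkg_at(p3,gate)", "truck_at(t3,gate)"]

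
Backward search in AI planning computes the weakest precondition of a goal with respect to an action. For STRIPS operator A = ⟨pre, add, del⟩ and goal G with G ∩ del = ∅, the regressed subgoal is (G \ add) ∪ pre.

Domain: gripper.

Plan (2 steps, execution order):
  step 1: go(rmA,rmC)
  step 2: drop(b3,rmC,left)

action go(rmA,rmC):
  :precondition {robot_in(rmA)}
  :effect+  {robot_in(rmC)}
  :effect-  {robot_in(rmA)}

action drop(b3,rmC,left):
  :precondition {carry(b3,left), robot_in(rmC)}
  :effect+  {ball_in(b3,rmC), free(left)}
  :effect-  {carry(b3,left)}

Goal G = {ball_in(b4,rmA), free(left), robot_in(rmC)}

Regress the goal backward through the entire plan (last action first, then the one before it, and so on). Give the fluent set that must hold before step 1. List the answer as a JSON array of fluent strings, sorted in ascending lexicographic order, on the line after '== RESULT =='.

Work backward from the goal:
  through step 2 (drop(b3,rmC,left)): drop {free(left)}, keep {ball_in(b4,rmA), robot_in(rmC)}, require {carry(b3,left), robot_in(rmC)}
    → {ball_in(b4,rmA), carry(b3,left), robot_in(rmC)}
  through step 1 (go(rmA,rmC)): drop {robot_in(rmC)}, keep {ball_in(b4,rmA), carry(b3,left)}, require {robot_in(rmA)}
    → {ball_in(b4,rmA), carry(b3,left), robot_in(rmA)}

== RESULT ==
["ball_in(b4,rmA)", "carry(b3,left)", "robot_in(rmA)"]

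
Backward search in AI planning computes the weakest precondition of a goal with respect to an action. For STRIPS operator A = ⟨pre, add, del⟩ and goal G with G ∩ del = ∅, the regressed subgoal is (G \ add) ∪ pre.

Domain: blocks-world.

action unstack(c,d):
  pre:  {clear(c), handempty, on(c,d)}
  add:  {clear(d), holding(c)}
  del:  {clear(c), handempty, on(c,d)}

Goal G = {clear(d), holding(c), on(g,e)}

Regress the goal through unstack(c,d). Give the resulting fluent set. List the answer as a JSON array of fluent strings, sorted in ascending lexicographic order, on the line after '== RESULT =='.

Compute (G \ add) ∪ pre:
  G ∩ del = {}  (empty — regression defined)
  G \ add = {clear(d), holding(c), on(g,e)} \ {clear(d), holding(c)} = {on(g,e)}
  ∪ pre   = {on(g,e)} ∪ {clear(c), handempty, on(c,d)}
          = {clear(c), handempty, on(c,d), on(g,e)}

== RESULT ==
["clear(c)", "handempty", "on(c,d)", "on(g,e)"]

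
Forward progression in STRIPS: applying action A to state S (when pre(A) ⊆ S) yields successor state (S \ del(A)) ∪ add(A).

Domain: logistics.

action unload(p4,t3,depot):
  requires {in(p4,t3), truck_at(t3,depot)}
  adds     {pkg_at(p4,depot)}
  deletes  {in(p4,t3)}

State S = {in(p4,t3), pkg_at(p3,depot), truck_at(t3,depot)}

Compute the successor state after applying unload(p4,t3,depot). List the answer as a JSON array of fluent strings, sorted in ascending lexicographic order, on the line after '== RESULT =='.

Compute (S \ del) ∪ add:
  pre ⊆ S: {in(p4,t3), truck_at(t3,depot)} ⊆ S  — applicable
  S \ del = {pkg_at(p3,depot), truck_at(t3,depot)}
  ∪ add   = {pkg_at(p3,depot), pkg_at(p4,depot), truck_at(t3,depot)}

== RESULT ==
["pkg_at(p3,depot)", "pkg_at(p4,depot)", "truck_at(t3,depot)"]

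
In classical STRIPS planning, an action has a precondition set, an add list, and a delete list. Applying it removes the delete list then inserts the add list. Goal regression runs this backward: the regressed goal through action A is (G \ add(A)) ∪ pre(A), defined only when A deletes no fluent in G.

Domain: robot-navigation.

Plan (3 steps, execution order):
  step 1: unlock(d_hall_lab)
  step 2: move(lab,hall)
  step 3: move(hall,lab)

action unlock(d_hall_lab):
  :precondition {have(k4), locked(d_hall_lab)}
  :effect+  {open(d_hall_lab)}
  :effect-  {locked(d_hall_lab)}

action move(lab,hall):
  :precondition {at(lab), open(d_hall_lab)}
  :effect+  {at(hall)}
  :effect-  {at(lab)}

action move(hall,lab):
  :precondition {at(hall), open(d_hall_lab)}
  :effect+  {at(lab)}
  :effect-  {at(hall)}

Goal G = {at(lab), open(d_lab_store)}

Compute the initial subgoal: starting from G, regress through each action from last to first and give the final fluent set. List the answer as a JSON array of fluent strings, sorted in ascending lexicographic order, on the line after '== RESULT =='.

Regress step by step:
  through step 3 (move(hall,lab)): drop {at(lab)}, keep {open(d_lab_store)}, require {at(hall), open(d_hall_lab)}
    → {at(hall), open(d_hall_lab), open(d_lab_store)}
  through step 2 (move(lab,hall)): drop {at(hall)}, keep {open(d_hall_lab), open(d_lab_store)}, require {at(lab), open(d_hall_lab)}
    → {at(lab), open(d_hall_lab), open(d_lab_store)}
  through step 1 (unlock(d_hall_lab)): drop {open(d_hall_lab)}, keep {at(lab), open(d_lab_store)}, require {have(k4), locked(d_hall_lab)}
    → {at(lab), have(k4), locked(d_hall_lab), open(d_lab_store)}

== RESULT ==
["at(lab)", "have(k4)", "locked(d_hall_lab)", "open(d_lab_store)"]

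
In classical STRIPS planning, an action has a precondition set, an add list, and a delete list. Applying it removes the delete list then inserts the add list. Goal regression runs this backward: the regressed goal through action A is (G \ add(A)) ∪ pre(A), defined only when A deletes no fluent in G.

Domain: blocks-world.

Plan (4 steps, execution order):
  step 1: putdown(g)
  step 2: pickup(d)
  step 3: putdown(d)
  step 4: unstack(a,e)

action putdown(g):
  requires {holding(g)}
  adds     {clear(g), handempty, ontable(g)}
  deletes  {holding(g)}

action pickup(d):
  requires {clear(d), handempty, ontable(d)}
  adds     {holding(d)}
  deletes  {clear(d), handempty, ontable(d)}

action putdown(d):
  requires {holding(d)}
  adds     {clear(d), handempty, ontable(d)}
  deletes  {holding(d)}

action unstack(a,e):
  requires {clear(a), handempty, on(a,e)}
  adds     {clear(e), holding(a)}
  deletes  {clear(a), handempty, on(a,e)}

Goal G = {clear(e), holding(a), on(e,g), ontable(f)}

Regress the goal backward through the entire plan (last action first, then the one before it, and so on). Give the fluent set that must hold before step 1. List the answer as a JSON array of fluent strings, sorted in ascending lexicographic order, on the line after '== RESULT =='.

Regress step by step:
  through step 4 (unstack(a,e)): drop {clear(e), holding(a)}, keep {on(e,g), ontable(f)}, require {clear(a), handempty, on(a,e)}
    → {clear(a), handempty, on(a,e), on(e,g), ontable(f)}
  through step 3 (putdown(d)): drop {handempty}, keep {clear(a), on(a,e), on(e,g), ontable(f)}, require {holding(d)}
    → {clear(a), holding(d), on(a,e), on(e,g), ontable(f)}
  through step 2 (pickup(d)): drop {holding(d)}, keep {clear(a), on(a,e), on(e,g), ontable(f)}, require {clear(d), handempty, ontable(d)}
    → {clear(a), clear(d), handempty, on(a,e), on(e,g), ontable(d), ontable(f)}
  through step 1 (putdown(g)): drop {handempty}, keep {clear(a), clear(d), on(a,e), on(e,g), ontable(d), ontable(f)}, require {holding(g)}
    → {clear(a), clear(d), holding(g), on(a,e), on(e,g), ontable(d), ontable(f)}

== RESULT ==
["clear(a)", "clear(d)", "holding(g)", "on(a,e)", "on(e,g)", "ontable(d)", "ontable(f)"]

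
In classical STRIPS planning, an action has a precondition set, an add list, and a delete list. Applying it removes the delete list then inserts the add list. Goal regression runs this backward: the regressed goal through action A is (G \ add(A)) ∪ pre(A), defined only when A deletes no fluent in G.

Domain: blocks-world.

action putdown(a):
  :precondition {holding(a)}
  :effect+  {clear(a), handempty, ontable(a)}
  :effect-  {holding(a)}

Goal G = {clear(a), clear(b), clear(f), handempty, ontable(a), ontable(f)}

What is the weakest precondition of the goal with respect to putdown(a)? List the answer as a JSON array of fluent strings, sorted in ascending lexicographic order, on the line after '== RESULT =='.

Compute (G \ add) ∪ pre:
  G ∩ del = {}  (empty — regression defined)
  G \ add = {clear(a), clear(b), clear(f), handempty, ontable(a), ontable(f)} \ {clear(a), handempty, ontable(a)} = {clear(b), clear(f), ontable(f)}
  ∪ pre   = {clear(b), clear(f), ontable(f)} ∪ {holding(a)}
          = {clear(b), clear(f), holding(a), ontable(f)}

== RESULT ==
["clear(b)", "clear(f)", "holding(a)", "ontable(f)"]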